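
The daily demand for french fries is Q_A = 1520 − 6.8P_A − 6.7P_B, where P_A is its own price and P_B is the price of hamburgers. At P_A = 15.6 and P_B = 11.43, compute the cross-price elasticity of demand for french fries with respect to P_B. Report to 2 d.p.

At P_A = 15.6 and P_B = 11.43: Q_A = 1337.339.
∂Q_A/∂P_B = -6.7.
ε = (∂Q_A/∂P_B)(P_B/Q_A) = -6.7 × (11.43/1337.339) ≈ -0.06.

-0.06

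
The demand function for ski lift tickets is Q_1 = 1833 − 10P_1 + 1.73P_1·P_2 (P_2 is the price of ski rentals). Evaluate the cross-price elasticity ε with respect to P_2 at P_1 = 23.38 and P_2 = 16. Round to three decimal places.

0.288

At P_1 = 23.38 and P_2 = 16: Q_1 = 2246.358.
∂Q_1/∂P_2 = 1.73P_1 = 1.73(23.38) = 40.4474.
ε = (∂Q_1/∂P_2)(P_2/Q_1) = 40.4474 × (16/2246.358) ≈ 0.288.
ε > 0: substitutes.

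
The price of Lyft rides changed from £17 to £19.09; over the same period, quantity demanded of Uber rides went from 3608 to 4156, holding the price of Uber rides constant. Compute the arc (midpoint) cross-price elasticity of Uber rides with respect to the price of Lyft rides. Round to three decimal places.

1.219

ΔQ_A = 4156 − 3608 = 548; ΔP_B = 19.09 − 17 = 2.09.
Midpoints: Q̄_A = 3882.0, P̄_B = 18.05.
ε = (ΔQ_A/Q̄_A)/(ΔP_B/P̄_B) = (548/3882.0)/(2.09/18.05) ≈ 1.219.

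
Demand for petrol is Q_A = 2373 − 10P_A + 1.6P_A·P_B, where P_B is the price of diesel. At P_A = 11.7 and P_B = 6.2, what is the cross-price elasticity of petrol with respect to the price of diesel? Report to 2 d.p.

At P_A = 11.7 and P_B = 6.2: Q_A = 2372.064.
∂Q_A/∂P_B = 1.6P_A = 1.6(11.7) = 18.7200.
ε = (∂Q_A/∂P_B)(P_B/Q_A) = 18.7200 × (6.2/2372.064) ≈ 0.05.

0.05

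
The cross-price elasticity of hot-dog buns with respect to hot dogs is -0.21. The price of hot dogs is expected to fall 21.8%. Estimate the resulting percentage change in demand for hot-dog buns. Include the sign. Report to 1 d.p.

%ΔQ ≈ ε × %ΔP of hot dogs = -0.21 × (-21.8%) = 4.6%.
Demand for hot-dog buns rises by about 4.6%.

4.6%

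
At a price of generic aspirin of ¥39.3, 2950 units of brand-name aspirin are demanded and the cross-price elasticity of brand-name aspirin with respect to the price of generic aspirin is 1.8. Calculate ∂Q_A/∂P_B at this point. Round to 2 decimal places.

135.11

ε = (∂Q_A/∂P_B)·(P_B/Q_A) ⇒ ∂Q_A/∂P_B = ε·Q_A/P_B = 1.8 × 2950/39.3 ≈ 135.11.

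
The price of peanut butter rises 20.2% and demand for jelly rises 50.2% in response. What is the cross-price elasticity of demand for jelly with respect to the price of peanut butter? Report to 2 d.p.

ε = (%ΔQ of jelly) / (%ΔP of peanut butter) = (50.2%) / (20.2%) ≈ 2.49.

2.49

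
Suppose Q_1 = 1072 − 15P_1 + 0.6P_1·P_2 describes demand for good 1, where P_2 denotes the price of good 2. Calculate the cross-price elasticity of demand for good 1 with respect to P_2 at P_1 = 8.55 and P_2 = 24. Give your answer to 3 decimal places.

At P_1 = 8.55 and P_2 = 24: Q_1 = 1066.87.
∂Q_1/∂P_2 = 0.6P_1 = 0.6(8.55) = 5.1300.
ε = (∂Q_1/∂P_2)(P_2/Q_1) = 5.1300 × (24/1066.87) ≈ 0.115.

0.115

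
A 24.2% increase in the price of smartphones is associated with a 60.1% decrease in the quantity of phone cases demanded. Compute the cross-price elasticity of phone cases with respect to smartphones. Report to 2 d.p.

ε = (%ΔQ of phone cases) / (%ΔP of smartphones) = (-60.1%) / (24.2%) ≈ -2.48.

-2.48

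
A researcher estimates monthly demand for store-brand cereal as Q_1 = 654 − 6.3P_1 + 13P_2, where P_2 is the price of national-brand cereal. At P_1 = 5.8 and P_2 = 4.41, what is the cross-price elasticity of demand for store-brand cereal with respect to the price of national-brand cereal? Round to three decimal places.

0.085

At P_1 = 5.8 and P_2 = 4.41: Q_1 = 674.79.
∂Q_1/∂P_2 = 13.
ε = (∂Q_1/∂P_2)(P_2/Q_1) = 13 × (4.41/674.79) ≈ 0.085.
Since ε > 0, store-brand cereal and national-brand cereal are substitutes.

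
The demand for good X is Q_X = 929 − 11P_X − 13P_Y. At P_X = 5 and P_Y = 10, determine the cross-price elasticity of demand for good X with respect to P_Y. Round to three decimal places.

-0.175

At P_X = 5 and P_Y = 10: Q_X = 744.
∂Q_X/∂P_Y = -13.
ε = (∂Q_X/∂P_Y)(P_Y/Q_X) = -13 × (10/744) ≈ -0.175.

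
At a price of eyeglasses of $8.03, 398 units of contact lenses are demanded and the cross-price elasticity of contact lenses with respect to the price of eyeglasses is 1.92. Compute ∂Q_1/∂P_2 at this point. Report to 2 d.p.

95.16

ε = (∂Q_1/∂P_2)·(P_2/Q_1) ⇒ ∂Q_1/∂P_2 = ε·Q_1/P_2 = 1.92 × 398/8.03 ≈ 95.16.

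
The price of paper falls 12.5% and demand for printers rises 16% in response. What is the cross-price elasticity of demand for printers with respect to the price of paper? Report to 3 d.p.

-1.280

ε = (%ΔQ of printers) / (%ΔP of paper) = (16%) / (-12.5%) ≈ -1.280.
Negative cross-price elasticity: complements.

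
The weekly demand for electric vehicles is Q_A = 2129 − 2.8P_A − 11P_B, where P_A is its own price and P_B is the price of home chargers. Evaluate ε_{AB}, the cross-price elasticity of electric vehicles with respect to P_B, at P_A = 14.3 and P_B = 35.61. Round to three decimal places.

-0.231

At P_A = 14.3 and P_B = 35.61: Q_A = 1697.25.
∂Q_A/∂P_B = -11.
ε = (∂Q_A/∂P_B)(P_B/Q_A) = -11 × (35.61/1697.25) ≈ -0.231.
Since ε < 0, electric vehicles and home chargers are complements.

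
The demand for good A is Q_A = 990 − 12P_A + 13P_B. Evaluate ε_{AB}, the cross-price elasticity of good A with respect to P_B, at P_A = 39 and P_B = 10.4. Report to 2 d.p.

At P_A = 39 and P_B = 10.4: Q_A = 657.2.
∂Q_A/∂P_B = 13.
ε = (∂Q_A/∂P_B)(P_B/Q_A) = 13 × (10.4/657.2) ≈ 0.21.

0.21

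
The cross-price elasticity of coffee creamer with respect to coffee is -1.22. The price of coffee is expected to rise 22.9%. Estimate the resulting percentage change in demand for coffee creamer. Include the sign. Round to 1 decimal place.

-27.9%

%ΔQ ≈ ε × %ΔP of coffee = -1.22 × (22.9%) = -27.9%.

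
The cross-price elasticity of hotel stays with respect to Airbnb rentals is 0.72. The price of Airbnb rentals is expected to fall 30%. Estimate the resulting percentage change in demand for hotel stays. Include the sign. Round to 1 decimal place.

%ΔQ ≈ ε × %ΔP of Airbnb rentals = 0.72 × (-30%) = -21.6%.

-21.6%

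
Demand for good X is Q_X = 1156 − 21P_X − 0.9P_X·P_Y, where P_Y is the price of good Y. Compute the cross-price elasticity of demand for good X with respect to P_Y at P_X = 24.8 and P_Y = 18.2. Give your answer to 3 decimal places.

-1.774

At P_X = 24.8 and P_Y = 18.2: Q_X = 228.976.
∂Q_X/∂P_Y = -0.9P_X = -0.9(24.8) = -22.3200.
ε = (∂Q_X/∂P_Y)(P_Y/Q_X) = -22.3200 × (18.2/228.976) ≈ -1.774.
ε < 0: complements.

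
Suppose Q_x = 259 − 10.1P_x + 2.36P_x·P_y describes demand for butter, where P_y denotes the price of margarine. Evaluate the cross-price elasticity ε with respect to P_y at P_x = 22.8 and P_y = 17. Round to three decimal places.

0.970

At P_x = 22.8 and P_y = 17: Q_x = 943.456.
∂Q_x/∂P_y = 2.36P_x = 2.36(22.8) = 53.8080.
ε = (∂Q_x/∂P_y)(P_y/Q_x) = 53.8080 × (17/943.456) ≈ 0.970.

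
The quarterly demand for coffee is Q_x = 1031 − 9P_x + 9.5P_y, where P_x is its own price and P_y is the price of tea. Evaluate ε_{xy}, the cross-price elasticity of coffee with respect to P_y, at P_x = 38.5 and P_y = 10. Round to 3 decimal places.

At P_x = 38.5 and P_y = 10: Q_x = 779.5.
∂Q_x/∂P_y = 9.5.
ε = (∂Q_x/∂P_y)(P_y/Q_x) = 9.5 × (10/779.5) ≈ 0.122.

0.122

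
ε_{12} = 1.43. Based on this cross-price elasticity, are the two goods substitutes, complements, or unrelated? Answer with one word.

ε = 1.43 > 0, so a higher price of good 2 raises demand for good 1: substitutes.

substitutes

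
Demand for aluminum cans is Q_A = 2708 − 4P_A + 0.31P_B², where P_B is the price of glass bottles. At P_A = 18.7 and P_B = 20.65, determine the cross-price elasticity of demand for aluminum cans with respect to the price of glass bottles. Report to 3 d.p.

At P_A = 18.7 and P_B = 20.65: Q_A = 2765.391.
∂Q_A/∂P_B = 0.62P_B = 0.62(20.65) = 12.8030.
ε = (∂Q_A/∂P_B)(P_B/Q_A) = 12.8030 × (20.65/2765.391) ≈ 0.096.
ε > 0: substitutes.

0.096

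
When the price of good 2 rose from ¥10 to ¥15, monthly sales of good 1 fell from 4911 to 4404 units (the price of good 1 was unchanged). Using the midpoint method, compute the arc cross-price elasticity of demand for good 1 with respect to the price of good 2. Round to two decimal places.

ΔQ_1 = 4404 − 4911 = -507; ΔP_2 = 15 − 10 = 5.
Midpoints: Q̄_1 = 4657.5, P̄_2 = 12.50.
ε = (ΔQ_1/Q̄_1)/(ΔP_2/P̄_2) = (-507/4657.5)/(5/12.50) ≈ -0.27.
ε < 0: good 1 and good 2 are complements.

-0.27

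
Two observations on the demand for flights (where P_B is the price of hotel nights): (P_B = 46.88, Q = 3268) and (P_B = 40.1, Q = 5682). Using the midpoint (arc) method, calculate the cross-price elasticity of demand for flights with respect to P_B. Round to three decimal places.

ΔQ_A = 5682 − 3268 = 2414; ΔP_B = 40.1 − 46.88 = -6.78.
Midpoints: Q̄_A = 4475.0, P̄_B = 43.49.
ε = (ΔQ_A/Q̄_A)/(ΔP_B/P̄_B) = (2414/4475.0)/(-6.78/43.49) ≈ -3.460.
ε < 0: flights and hotel nights are complements.

-3.460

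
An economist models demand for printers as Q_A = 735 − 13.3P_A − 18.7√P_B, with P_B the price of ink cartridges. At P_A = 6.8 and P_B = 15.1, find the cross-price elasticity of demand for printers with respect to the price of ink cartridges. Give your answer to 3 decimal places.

-0.064

At P_A = 6.8 and P_B = 15.1: Q_A = 571.894.
∂Q_A/∂P_B = -18.7/(2√P_B) = -18.7/(2√15.1) = -2.4062.
ε = (∂Q_A/∂P_B)(P_B/Q_A) = -2.4062 × (15.1/571.894) ≈ -0.064.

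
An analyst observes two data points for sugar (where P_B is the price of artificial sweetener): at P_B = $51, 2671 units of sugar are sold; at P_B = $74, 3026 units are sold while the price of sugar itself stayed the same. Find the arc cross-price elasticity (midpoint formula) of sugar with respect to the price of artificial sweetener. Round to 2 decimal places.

ΔQ_A = 3026 − 2671 = 355; ΔP_B = 74 − 51 = 23.
Midpoints: Q̄_A = 2848.5, P̄_B = 62.50.
ε = (ΔQ_A/Q̄_A)/(ΔP_B/P̄_B) = (355/2848.5)/(23/62.50) ≈ 0.34.
ε > 0: sugar and artificial sweetener are substitutes.

0.34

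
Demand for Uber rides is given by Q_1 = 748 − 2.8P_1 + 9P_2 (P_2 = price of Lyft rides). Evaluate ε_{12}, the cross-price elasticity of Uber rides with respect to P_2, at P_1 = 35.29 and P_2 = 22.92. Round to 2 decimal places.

0.24

At P_1 = 35.29 and P_2 = 22.92: Q_1 = 855.468.
∂Q_1/∂P_2 = 9.
ε = (∂Q_1/∂P_2)(P_2/Q_1) = 9 × (22.92/855.468) ≈ 0.24.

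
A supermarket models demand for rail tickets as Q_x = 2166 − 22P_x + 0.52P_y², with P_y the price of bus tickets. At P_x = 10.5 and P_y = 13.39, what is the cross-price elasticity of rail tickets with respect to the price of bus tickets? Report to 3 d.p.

0.092

At P_x = 10.5 and P_y = 13.39: Q_x = 2028.232.
∂Q_x/∂P_y = 1.04P_y = 1.04(13.39) = 13.9256.
ε = (∂Q_x/∂P_y)(P_y/Q_x) = 13.9256 × (13.39/2028.232) ≈ 0.092.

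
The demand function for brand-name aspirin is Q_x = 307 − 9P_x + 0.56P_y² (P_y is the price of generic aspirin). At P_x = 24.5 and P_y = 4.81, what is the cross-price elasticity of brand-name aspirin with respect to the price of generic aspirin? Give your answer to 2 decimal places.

At P_x = 24.5 and P_y = 4.81: Q_x = 99.456.
∂Q_x/∂P_y = 1.12P_y = 1.12(4.81) = 5.3872.
ε = (∂Q_x/∂P_y)(P_y/Q_x) = 5.3872 × (4.81/99.456) ≈ 0.26.
ε > 0: substitutes.

0.26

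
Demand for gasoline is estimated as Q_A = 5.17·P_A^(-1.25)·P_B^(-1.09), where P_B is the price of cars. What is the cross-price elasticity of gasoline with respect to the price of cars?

-1.09

In a log-linear (constant-elasticity) demand function, the coefficient on the exponent of P_B is the cross-price elasticity.
ε = -1.09. Negative, so gasoline and cars are complements.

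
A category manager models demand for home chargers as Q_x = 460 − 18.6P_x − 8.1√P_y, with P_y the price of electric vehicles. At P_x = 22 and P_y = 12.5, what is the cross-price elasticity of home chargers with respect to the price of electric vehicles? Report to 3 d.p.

-0.646

At P_x = 22 and P_y = 12.5: Q_x = 22.162.
∂Q_x/∂P_y = -8.1/(2√P_y) = -8.1/(2√12.5) = -1.1455.
ε = (∂Q_x/∂P_y)(P_y/Q_x) = -1.1455 × (12.5/22.162) ≈ -0.646.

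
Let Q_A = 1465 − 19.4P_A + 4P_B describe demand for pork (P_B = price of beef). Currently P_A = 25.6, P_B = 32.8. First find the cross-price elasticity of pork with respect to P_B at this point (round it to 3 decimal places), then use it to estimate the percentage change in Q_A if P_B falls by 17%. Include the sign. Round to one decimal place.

At P_A = 25.6, P_B = 32.8: Q_A = 1099.56.
∂Q_A/∂P_B = 4.
ε = (∂Q_A/∂P_B)(P_B/Q_A) = 4.0000 × 32.8/1099.56 ≈ 0.119.
%ΔQ_A ≈ ε × %ΔP_B = 0.119 × (-17%) = -2.0%.

-2.0%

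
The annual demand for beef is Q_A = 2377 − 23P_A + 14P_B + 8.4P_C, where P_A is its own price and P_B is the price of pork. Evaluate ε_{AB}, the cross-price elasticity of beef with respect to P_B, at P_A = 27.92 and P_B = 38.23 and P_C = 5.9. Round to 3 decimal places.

At P_A = 27.92 and P_B = 38.23 and P_C = 5.9: Q_A = 2319.62.
∂Q_A/∂P_B = 14.
ε = (∂Q_A/∂P_B)(P_B/Q_A) = 14 × (38.23/2319.62) ≈ 0.231.

0.231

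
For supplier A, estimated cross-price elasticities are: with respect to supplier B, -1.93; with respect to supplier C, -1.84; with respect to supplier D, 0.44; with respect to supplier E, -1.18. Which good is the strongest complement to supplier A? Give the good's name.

supplier B

Complements have ε < 0. The most negative value is -1.93 (supplier B).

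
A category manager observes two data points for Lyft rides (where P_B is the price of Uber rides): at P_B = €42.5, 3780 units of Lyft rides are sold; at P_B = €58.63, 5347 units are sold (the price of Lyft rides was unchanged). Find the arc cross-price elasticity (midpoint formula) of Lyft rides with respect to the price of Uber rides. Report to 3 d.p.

1.076

ΔQ_A = 5347 − 3780 = 1567; ΔP_B = 58.63 − 42.5 = 16.13.
Midpoints: Q̄_A = 4563.5, P̄_B = 50.56.
ε = (ΔQ_A/Q̄_A)/(ΔP_B/P̄_B) = (1567/4563.5)/(16.13/50.56) ≈ 1.076.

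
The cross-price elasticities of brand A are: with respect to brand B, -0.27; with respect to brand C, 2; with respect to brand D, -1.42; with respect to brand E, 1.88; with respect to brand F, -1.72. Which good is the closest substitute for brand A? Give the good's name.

Substitutes have ε > 0. Among the positive values, 2 (brand C) is largest.

brand C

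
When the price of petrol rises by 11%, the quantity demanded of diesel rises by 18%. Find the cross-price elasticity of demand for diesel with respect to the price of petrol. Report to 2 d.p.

1.64

ε = (%ΔQ of diesel) / (%ΔP of petrol) = (18%) / (11%) ≈ 1.64.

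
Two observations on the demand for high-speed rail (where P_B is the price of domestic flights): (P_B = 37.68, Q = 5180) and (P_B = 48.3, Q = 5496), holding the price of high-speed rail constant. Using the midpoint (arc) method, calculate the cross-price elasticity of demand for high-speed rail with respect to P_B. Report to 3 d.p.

0.240

ΔQ_A = 5496 − 5180 = 316; ΔP_B = 48.3 − 37.68 = 10.62.
Midpoints: Q̄_A = 5338.0, P̄_B = 42.99.
ε = (ΔQ_A/Q̄_A)/(ΔP_B/P̄_B) = (316/5338.0)/(10.62/42.99) ≈ 0.240.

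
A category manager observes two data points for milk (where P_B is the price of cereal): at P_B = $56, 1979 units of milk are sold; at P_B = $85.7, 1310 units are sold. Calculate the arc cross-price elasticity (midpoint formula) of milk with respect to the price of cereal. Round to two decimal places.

-0.97

ΔQ_A = 1310 − 1979 = -669; ΔP_B = 85.7 − 56 = 29.7.
Midpoints: Q̄_A = 1644.5, P̄_B = 70.85.
ε = (ΔQ_A/Q̄_A)/(ΔP_B/P̄_B) = (-669/1644.5)/(29.7/70.85) ≈ -0.97.
ε < 0: milk and cereal are complements.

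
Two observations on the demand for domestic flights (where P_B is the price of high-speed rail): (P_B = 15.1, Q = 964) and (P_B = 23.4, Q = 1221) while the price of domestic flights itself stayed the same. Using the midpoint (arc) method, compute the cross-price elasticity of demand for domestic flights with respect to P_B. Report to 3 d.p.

0.546

ΔQ_A = 1221 − 964 = 257; ΔP_B = 23.4 − 15.1 = 8.3.
Midpoints: Q̄_A = 1092.5, P̄_B = 19.25.
ε = (ΔQ_A/Q̄_A)/(ΔP_B/P̄_B) = (257/1092.5)/(8.3/19.25) ≈ 0.546.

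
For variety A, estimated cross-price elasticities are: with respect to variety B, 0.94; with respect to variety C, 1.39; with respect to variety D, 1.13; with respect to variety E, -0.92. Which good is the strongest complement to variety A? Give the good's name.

Complements have ε < 0. The most negative value is -0.92 (variety E).

variety E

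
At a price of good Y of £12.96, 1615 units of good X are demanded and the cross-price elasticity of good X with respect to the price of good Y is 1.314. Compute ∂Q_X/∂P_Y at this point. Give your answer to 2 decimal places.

ε = (∂Q_X/∂P_Y)·(P_Y/Q_X) ⇒ ∂Q_X/∂P_Y = ε·Q_X/P_Y = 1.314 × 1615/12.96 ≈ 163.74.

163.74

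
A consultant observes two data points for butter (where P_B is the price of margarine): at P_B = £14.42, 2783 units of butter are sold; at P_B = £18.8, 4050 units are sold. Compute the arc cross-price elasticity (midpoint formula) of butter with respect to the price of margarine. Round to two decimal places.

ΔQ_A = 4050 − 2783 = 1267; ΔP_B = 18.8 − 14.42 = 4.38.
Midpoints: Q̄_A = 3416.5, P̄_B = 16.61.
ε = (ΔQ_A/Q̄_A)/(ΔP_B/P̄_B) = (1267/3416.5)/(4.38/16.61) ≈ 1.41.

1.41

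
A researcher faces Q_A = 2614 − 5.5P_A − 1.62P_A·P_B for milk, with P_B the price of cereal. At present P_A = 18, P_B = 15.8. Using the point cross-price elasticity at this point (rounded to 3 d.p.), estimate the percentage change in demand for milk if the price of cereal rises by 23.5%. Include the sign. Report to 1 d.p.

At P_A = 18, P_B = 15.8: Q_A = 2054.272.
∂Q_A/∂P_B = -1.62P_A = -29.1600.
ε = (∂Q_A/∂P_B)(P_B/Q_A) = -29.1600 × 15.8/2054.272 ≈ -0.224.
%ΔQ_A ≈ ε × %ΔP_B = -0.224 × (23.5%) = -5.3%.

-5.3%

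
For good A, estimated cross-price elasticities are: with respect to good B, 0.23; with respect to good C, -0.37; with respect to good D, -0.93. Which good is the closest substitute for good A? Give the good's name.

good B

Substitutes have ε > 0. Among the positive values, 0.23 (good B) is largest.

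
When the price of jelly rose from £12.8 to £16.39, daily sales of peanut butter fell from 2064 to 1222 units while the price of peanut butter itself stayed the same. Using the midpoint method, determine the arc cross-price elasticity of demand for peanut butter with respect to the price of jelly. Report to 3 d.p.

ΔQ_A = 1222 − 2064 = -842; ΔP_B = 16.39 − 12.8 = 3.59.
Midpoints: Q̄_A = 1643.0, P̄_B = 14.60.
ε = (ΔQ_A/Q̄_A)/(ΔP_B/P̄_B) = (-842/1643.0)/(3.59/14.60) ≈ -2.083.
ε < 0: peanut butter and jelly are complements.

-2.083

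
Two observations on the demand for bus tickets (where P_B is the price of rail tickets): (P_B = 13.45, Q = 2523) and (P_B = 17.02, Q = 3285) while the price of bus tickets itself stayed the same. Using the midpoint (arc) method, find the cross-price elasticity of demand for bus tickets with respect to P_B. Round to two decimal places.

ΔQ_A = 3285 − 2523 = 762; ΔP_B = 17.02 − 13.45 = 3.57.
Midpoints: Q̄_A = 2904.0, P̄_B = 15.23.
ε = (ΔQ_A/Q̄_A)/(ΔP_B/P̄_B) = (762/2904.0)/(3.57/15.23) ≈ 1.12.
ε > 0: bus tickets and rail tickets are substitutes.

1.12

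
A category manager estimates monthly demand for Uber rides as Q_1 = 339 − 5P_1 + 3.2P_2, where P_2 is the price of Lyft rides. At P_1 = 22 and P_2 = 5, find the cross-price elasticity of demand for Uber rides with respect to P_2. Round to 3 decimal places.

At P_1 = 22 and P_2 = 5: Q_1 = 245.
∂Q_1/∂P_2 = 3.2.
ε = (∂Q_1/∂P_2)(P_2/Q_1) = 3.2 × (5/245) ≈ 0.065.

0.065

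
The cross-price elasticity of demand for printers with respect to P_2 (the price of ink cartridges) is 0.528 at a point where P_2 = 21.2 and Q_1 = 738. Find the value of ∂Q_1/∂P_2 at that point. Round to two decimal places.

ε = (∂Q_1/∂P_2)·(P_2/Q_1) ⇒ ∂Q_1/∂P_2 = ε·Q_1/P_2 = 0.528 × 738/21.2 ≈ 18.38.

18.38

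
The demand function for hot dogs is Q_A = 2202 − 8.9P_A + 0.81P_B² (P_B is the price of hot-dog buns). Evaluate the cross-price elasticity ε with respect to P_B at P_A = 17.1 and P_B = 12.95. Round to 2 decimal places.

0.12

At P_A = 17.1 and P_B = 12.95: Q_A = 2185.649.
∂Q_A/∂P_B = 1.62P_B = 1.62(12.95) = 20.9790.
ε = (∂Q_A/∂P_B)(P_B/Q_A) = 20.9790 × (12.95/2185.649) ≈ 0.12.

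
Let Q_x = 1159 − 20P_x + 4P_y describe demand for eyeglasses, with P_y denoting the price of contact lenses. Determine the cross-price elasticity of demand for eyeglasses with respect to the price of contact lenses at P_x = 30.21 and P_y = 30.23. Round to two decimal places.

At P_x = 30.21 and P_y = 30.23: Q_x = 675.72.
∂Q_x/∂P_y = 4.
ε = (∂Q_x/∂P_y)(P_y/Q_x) = 4 × (30.23/675.72) ≈ 0.18.

0.18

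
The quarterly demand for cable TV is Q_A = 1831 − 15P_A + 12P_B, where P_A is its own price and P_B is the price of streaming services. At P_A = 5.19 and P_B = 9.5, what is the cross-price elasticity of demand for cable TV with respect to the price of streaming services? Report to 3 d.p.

At P_A = 5.19 and P_B = 9.5: Q_A = 1867.15.
∂Q_A/∂P_B = 12.
ε = (∂Q_A/∂P_B)(P_B/Q_A) = 12 × (9.5/1867.15) ≈ 0.061.

0.061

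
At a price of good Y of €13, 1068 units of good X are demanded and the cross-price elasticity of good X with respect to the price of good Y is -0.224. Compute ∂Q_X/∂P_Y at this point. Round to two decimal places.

ε = (∂Q_X/∂P_Y)·(P_Y/Q_X) ⇒ ∂Q_X/∂P_Y = ε·Q_X/P_Y = -0.224 × 1068/13 ≈ -18.40.

-18.40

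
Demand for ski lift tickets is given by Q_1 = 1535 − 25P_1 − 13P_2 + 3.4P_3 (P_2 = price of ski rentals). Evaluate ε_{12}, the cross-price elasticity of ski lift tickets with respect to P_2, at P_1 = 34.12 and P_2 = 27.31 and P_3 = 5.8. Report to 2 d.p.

-1.02

At P_1 = 34.12 and P_2 = 27.31 and P_3 = 5.8: Q_1 = 346.69.
∂Q_1/∂P_2 = -13.
ε = (∂Q_1/∂P_2)(P_2/Q_1) = -13 × (27.31/346.69) ≈ -1.02.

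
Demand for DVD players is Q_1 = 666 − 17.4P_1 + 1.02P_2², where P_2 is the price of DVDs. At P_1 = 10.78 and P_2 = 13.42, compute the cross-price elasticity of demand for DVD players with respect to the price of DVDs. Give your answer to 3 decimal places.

At P_1 = 10.78 and P_2 = 13.42: Q_1 = 662.126.
∂Q_1/∂P_2 = 2.04P_2 = 2.04(13.42) = 27.3768.
ε = (∂Q_1/∂P_2)(P_2/Q_1) = 27.3768 × (13.42/662.126) ≈ 0.555.
ε > 0: substitutes.

0.555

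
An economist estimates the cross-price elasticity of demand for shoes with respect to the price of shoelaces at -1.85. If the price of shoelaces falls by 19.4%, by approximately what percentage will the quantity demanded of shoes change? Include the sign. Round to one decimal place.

35.9%

%ΔQ ≈ ε × %ΔP of shoelaces = -1.85 × (-19.4%) = 35.9%.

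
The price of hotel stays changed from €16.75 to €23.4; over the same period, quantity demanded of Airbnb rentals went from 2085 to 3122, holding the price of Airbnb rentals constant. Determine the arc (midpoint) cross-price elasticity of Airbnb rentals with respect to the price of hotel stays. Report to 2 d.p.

ΔQ_A = 3122 − 2085 = 1037; ΔP_B = 23.4 − 16.75 = 6.65.
Midpoints: Q̄_A = 2603.5, P̄_B = 20.07.
ε = (ΔQ_A/Q̄_A)/(ΔP_B/P̄_B) = (1037/2603.5)/(6.65/20.07) ≈ 1.20.

1.20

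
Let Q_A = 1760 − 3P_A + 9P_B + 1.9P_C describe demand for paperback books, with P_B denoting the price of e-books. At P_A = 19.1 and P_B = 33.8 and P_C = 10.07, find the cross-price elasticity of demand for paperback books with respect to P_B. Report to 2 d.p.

0.15

At P_A = 19.1 and P_B = 33.8 and P_C = 10.07: Q_A = 2026.033.
∂Q_A/∂P_B = 9.
ε = (∂Q_A/∂P_B)(P_B/Q_A) = 9 × (33.8/2026.033) ≈ 0.15.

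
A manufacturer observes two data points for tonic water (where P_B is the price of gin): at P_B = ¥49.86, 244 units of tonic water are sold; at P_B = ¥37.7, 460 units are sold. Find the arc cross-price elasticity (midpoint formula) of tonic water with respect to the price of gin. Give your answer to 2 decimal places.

ΔQ_A = 460 − 244 = 216; ΔP_B = 37.7 − 49.86 = -12.16.
Midpoints: Q̄_A = 352.0, P̄_B = 43.78.
ε = (ΔQ_A/Q̄_A)/(ΔP_B/P̄_B) = (216/352.0)/(-12.16/43.78) ≈ -2.21.

-2.21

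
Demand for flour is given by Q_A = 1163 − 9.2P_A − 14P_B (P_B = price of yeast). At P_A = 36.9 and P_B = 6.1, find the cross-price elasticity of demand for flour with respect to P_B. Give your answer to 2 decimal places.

-0.12

At P_A = 36.9 and P_B = 6.1: Q_A = 738.12.
∂Q_A/∂P_B = -14.
ε = (∂Q_A/∂P_B)(P_B/Q_A) = -14 × (6.1/738.12) ≈ -0.12.
Since ε < 0, flour and yeast are complements.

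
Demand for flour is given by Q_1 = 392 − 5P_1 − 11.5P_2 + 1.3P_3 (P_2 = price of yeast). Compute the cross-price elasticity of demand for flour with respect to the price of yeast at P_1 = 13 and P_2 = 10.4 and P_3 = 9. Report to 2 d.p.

At P_1 = 13 and P_2 = 10.4 and P_3 = 9: Q_1 = 219.1.
∂Q_1/∂P_2 = -11.5.
ε = (∂Q_1/∂P_2)(P_2/Q_1) = -11.5 × (10.4/219.1) ≈ -0.55.

-0.55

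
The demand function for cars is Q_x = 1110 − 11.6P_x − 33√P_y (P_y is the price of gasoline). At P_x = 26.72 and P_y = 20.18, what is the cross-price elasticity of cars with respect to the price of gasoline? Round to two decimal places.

-0.11

At P_x = 26.72 and P_y = 20.18: Q_x = 651.805.
∂Q_x/∂P_y = -33/(2√P_y) = -33/(2√20.18) = -3.6730.
ε = (∂Q_x/∂P_y)(P_y/Q_x) = -3.6730 × (20.18/651.805) ≈ -0.11.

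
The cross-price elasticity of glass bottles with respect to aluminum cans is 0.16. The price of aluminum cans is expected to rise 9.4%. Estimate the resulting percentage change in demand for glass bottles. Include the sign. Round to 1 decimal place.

%ΔQ ≈ ε × %ΔP of aluminum cans = 0.16 × (9.4%) = 1.5%.
Demand for glass bottles rises by about 1.5%.

1.5%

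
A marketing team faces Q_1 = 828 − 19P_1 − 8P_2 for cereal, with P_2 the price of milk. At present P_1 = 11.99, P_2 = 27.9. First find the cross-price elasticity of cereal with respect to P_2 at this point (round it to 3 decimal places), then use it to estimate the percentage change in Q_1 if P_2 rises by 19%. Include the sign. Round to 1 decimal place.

-11.2%

At P_1 = 11.99, P_2 = 27.9: Q_1 = 376.99.
∂Q_1/∂P_2 = -8.
ε = (∂Q_1/∂P_2)(P_2/Q_1) = -8.0000 × 27.9/376.99 ≈ -0.592.
%ΔQ_1 ≈ ε × %ΔP_2 = -0.592 × (19%) = -11.2%.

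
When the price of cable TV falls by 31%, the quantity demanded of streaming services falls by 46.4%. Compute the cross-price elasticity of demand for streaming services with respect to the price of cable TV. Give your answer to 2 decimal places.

ε = (%ΔQ of streaming services) / (%ΔP of cable TV) = (-46.4%) / (-31%) ≈ 1.50.
Positive cross-price elasticity: substitutes.

1.50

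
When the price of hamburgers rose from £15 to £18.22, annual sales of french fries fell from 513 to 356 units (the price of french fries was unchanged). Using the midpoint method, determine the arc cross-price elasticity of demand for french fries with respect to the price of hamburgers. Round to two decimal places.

-1.86

ΔQ_A = 356 − 513 = -157; ΔP_B = 18.22 − 15 = 3.22.
Midpoints: Q̄_A = 434.5, P̄_B = 16.61.
ε = (ΔQ_A/Q̄_A)/(ΔP_B/P̄_B) = (-157/434.5)/(3.22/16.61) ≈ -1.86.
ε < 0: french fries and hamburgers are complements.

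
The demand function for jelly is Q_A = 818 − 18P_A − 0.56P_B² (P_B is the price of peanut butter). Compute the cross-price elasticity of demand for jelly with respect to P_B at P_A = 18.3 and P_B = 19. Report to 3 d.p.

At P_A = 18.3 and P_B = 19: Q_A = 286.44.
∂Q_A/∂P_B = -1.12P_B = -1.12(19) = -21.2800.
ε = (∂Q_A/∂P_B)(P_B/Q_A) = -21.2800 × (19/286.44) ≈ -1.412.

-1.412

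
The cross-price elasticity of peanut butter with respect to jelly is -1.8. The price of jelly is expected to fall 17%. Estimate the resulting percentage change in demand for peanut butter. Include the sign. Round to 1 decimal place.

%ΔQ ≈ ε × %ΔP of jelly = -1.8 × (-17%) = 30.6%.

30.6%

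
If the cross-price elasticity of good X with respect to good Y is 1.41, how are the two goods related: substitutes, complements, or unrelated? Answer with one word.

substitutes

ε = 1.41 > 0, so a higher price of good Y raises demand for good X: substitutes.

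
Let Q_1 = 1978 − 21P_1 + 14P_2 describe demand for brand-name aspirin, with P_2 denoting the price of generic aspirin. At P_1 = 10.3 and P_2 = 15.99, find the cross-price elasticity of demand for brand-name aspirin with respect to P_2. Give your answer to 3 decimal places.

0.113

At P_1 = 10.3 and P_2 = 15.99: Q_1 = 1985.56.
∂Q_1/∂P_2 = 14.
ε = (∂Q_1/∂P_2)(P_2/Q_1) = 14 × (15.99/1985.56) ≈ 0.113.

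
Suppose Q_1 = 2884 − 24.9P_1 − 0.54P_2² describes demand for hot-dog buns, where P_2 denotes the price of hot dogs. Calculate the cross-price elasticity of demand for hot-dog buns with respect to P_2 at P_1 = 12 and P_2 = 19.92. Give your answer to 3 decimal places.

-0.181

At P_1 = 12 and P_2 = 19.92: Q_1 = 2370.925.
∂Q_1/∂P_2 = -1.08P_2 = -1.08(19.92) = -21.5136.
ε = (∂Q_1/∂P_2)(P_2/Q_1) = -21.5136 × (19.92/2370.925) ≈ -0.181.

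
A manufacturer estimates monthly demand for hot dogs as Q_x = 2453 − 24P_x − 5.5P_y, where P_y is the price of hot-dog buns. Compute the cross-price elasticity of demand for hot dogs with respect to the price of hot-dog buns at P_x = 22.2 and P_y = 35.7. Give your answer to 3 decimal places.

At P_x = 22.2 and P_y = 35.7: Q_x = 1723.85.
∂Q_x/∂P_y = -5.5.
ε = (∂Q_x/∂P_y)(P_y/Q_x) = -5.5 × (35.7/1723.85) ≈ -0.114.

-0.114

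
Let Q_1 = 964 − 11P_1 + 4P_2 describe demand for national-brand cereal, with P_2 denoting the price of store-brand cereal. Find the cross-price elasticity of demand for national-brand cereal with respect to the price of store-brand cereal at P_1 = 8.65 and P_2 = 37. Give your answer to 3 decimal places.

0.146

At P_1 = 8.65 and P_2 = 37: Q_1 = 1016.85.
∂Q_1/∂P_2 = 4.
ε = (∂Q_1/∂P_2)(P_2/Q_1) = 4 × (37/1016.85) ≈ 0.146.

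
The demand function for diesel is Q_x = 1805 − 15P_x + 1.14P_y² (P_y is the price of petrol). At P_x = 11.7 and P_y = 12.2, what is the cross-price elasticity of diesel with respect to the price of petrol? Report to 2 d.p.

At P_x = 11.7 and P_y = 12.2: Q_x = 1799.178.
∂Q_x/∂P_y = 2.28P_y = 2.28(12.2) = 27.8160.
ε = (∂Q_x/∂P_y)(P_y/Q_x) = 27.8160 × (12.2/1799.178) ≈ 0.19.

0.19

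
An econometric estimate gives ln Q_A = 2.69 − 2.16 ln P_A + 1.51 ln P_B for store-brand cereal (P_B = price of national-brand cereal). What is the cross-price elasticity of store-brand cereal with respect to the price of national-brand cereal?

In a log-linear (constant-elasticity) demand function, the coefficient on ln P_B is the cross-price elasticity.
ε = 1.51. Positive, so store-brand cereal and national-brand cereal are substitutes.

1.51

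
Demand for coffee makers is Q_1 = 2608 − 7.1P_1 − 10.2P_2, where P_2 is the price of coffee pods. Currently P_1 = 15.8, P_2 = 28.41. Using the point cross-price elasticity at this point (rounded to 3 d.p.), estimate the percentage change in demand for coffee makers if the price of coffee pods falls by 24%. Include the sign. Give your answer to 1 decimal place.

3.1%

At P_1 = 15.8, P_2 = 28.41: Q_1 = 2206.038.
∂Q_1/∂P_2 = -10.2.
ε = (∂Q_1/∂P_2)(P_2/Q_1) = -10.2000 × 28.41/2206.038 ≈ -0.131.
%ΔQ_1 ≈ ε × %ΔP_2 = -0.131 × (-24%) = 3.1%.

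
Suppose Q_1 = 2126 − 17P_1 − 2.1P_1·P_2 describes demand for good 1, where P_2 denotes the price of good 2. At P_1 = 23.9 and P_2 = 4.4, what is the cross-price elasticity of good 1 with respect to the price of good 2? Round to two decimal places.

At P_1 = 23.9 and P_2 = 4.4: Q_1 = 1498.864.
∂Q_1/∂P_2 = -2.1P_1 = -2.1(23.9) = -50.1900.
ε = (∂Q_1/∂P_2)(P_2/Q_1) = -50.1900 × (4.4/1498.864) ≈ -0.15.

-0.15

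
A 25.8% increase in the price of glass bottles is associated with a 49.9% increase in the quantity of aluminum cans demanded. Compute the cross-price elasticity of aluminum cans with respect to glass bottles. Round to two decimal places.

1.93

ε = (%ΔQ of aluminum cans) / (%ΔP of glass bottles) = (49.9%) / (25.8%) ≈ 1.93.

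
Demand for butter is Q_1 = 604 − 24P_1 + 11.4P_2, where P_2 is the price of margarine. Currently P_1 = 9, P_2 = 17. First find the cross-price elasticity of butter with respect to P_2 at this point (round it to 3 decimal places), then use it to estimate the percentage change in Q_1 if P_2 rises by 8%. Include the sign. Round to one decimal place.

At P_1 = 9, P_2 = 17: Q_1 = 581.8.
∂Q_1/∂P_2 = 11.4.
ε = (∂Q_1/∂P_2)(P_2/Q_1) = 11.4000 × 17/581.8 ≈ 0.333.
%ΔQ_1 ≈ ε × %ΔP_2 = 0.333 × (8%) = 2.7%.

2.7%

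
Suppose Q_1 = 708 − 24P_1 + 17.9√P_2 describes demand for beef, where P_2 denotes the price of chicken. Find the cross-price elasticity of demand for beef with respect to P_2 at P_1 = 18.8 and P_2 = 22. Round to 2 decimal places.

At P_1 = 18.8 and P_2 = 22: Q_1 = 340.758.
∂Q_1/∂P_2 = 17.9/(2√P_2) = 17.9/(2√22) = 1.9081.
ε = (∂Q_1/∂P_2)(P_2/Q_1) = 1.9081 × (22/340.758) ≈ 0.12.
ε > 0: substitutes.

0.12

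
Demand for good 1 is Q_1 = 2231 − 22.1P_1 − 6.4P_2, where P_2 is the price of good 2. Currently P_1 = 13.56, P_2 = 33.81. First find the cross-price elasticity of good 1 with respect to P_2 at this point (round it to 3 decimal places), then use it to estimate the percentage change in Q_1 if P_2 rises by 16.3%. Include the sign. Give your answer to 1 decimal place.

-2.1%

At P_1 = 13.56, P_2 = 33.81: Q_1 = 1714.94.
∂Q_1/∂P_2 = -6.4.
ε = (∂Q_1/∂P_2)(P_2/Q_1) = -6.4000 × 33.81/1714.94 ≈ -0.126.
%ΔQ_1 ≈ ε × %ΔP_2 = -0.126 × (16.3%) = -2.1%.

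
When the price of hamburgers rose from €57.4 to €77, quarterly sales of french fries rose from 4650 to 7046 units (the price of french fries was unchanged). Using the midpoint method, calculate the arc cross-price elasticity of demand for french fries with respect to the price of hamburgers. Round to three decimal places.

1.405

ΔQ_A = 7046 − 4650 = 2396; ΔP_B = 77 − 57.4 = 19.6.
Midpoints: Q̄_A = 5848.0, P̄_B = 67.20.
ε = (ΔQ_A/Q̄_A)/(ΔP_B/P̄_B) = (2396/5848.0)/(19.6/67.20) ≈ 1.405.
ε > 0: french fries and hamburgers are substitutes.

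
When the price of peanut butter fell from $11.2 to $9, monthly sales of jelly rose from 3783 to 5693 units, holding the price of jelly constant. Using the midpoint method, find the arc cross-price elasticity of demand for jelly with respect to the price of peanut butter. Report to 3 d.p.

ΔQ_A = 5693 − 3783 = 1910; ΔP_B = 9 − 11.2 = -2.2.
Midpoints: Q̄_A = 4738.0, P̄_B = 10.10.
ε = (ΔQ_A/Q̄_A)/(ΔP_B/P̄_B) = (1910/4738.0)/(-2.2/10.10) ≈ -1.851.

-1.851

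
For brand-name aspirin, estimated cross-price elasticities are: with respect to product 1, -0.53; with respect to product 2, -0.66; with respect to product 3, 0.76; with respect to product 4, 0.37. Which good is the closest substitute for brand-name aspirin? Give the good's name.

product 3

Substitutes have ε > 0. Among the positive values, 0.76 (product 3) is largest.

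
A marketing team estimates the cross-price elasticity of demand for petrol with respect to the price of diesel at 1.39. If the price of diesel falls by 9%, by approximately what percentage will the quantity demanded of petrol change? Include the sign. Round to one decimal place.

%ΔQ ≈ ε × %ΔP of diesel = 1.39 × (-9%) = -12.5%.
Demand for petrol falls by about 12.5%.

-12.5%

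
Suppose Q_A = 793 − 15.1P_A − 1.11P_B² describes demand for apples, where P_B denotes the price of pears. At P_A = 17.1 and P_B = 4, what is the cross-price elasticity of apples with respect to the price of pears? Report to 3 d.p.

-0.069

At P_A = 17.1 and P_B = 4: Q_A = 517.03.
∂Q_A/∂P_B = -2.22P_B = -2.22(4) = -8.8800.
ε = (∂Q_A/∂P_B)(P_B/Q_A) = -8.8800 × (4/517.03) ≈ -0.069.
ε < 0: complements.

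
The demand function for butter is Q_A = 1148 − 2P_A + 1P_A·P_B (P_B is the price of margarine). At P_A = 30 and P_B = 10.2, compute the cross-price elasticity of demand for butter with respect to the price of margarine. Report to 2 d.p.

At P_A = 30 and P_B = 10.2: Q_A = 1394.
∂Q_A/∂P_B = 1P_A = 1(30) = 30.0000.
ε = (∂Q_A/∂P_B)(P_B/Q_A) = 30.0000 × (10.2/1394) ≈ 0.22.
ε > 0: substitutes.

0.22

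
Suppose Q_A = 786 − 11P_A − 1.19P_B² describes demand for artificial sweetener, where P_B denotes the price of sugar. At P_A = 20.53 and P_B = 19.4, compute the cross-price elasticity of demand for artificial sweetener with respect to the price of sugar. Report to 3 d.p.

At P_A = 20.53 and P_B = 19.4: Q_A = 112.302.
∂Q_A/∂P_B = -2.38P_B = -2.38(19.4) = -46.1720.
ε = (∂Q_A/∂P_B)(P_B/Q_A) = -46.1720 × (19.4/112.302) ≈ -7.976.

-7.976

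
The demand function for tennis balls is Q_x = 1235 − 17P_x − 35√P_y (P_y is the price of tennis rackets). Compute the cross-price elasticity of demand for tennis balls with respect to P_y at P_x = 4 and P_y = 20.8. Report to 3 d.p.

At P_x = 4 and P_y = 20.8: Q_x = 1007.375.
∂Q_x/∂P_y = -35/(2√P_y) = -35/(2√20.8) = -3.8371.
ε = (∂Q_x/∂P_y)(P_y/Q_x) = -3.8371 × (20.8/1007.375) ≈ -0.079.
ε < 0: complements.

-0.079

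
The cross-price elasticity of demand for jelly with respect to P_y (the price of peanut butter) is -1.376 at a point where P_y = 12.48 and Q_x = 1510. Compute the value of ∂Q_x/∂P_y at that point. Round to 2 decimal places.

-166.49

ε = (∂Q_x/∂P_y)·(P_y/Q_x) ⇒ ∂Q_x/∂P_y = ε·Q_x/P_y = -1.376 × 1510/12.48 ≈ -166.49.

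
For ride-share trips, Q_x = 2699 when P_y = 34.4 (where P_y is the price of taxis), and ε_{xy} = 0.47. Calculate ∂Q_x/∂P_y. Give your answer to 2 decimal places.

36.88

ε = (∂Q_x/∂P_y)·(P_y/Q_x) ⇒ ∂Q_x/∂P_y = ε·Q_x/P_y = 0.47 × 2699/34.4 ≈ 36.88.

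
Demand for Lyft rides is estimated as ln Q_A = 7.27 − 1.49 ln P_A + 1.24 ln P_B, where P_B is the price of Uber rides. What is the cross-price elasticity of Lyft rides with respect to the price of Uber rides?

1.24

In a log-linear (constant-elasticity) demand function, the coefficient on ln P_B is the cross-price elasticity.
ε = 1.24. Positive, so Lyft rides and Uber rides are substitutes.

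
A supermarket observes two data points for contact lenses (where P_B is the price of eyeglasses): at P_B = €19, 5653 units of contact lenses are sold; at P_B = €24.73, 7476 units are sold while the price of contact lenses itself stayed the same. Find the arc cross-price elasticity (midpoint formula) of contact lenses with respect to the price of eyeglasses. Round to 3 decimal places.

1.060

ΔQ_A = 7476 − 5653 = 1823; ΔP_B = 24.73 − 19 = 5.73.
Midpoints: Q̄_A = 6564.5, P̄_B = 21.87.
ε = (ΔQ_A/Q̄_A)/(ΔP_B/P̄_B) = (1823/6564.5)/(5.73/21.87) ≈ 1.060.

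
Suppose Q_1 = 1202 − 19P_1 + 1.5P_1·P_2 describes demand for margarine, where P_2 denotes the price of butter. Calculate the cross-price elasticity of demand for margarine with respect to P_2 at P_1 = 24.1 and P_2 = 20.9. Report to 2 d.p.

At P_1 = 24.1 and P_2 = 20.9: Q_1 = 1499.635.
∂Q_1/∂P_2 = 1.5P_1 = 1.5(24.1) = 36.1500.
ε = (∂Q_1/∂P_2)(P_2/Q_1) = 36.1500 × (20.9/1499.635) ≈ 0.50.

0.50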